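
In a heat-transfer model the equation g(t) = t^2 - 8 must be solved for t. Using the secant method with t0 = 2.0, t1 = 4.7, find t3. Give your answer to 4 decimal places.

2.7691

g(2.0) = -4.000000, g(4.7) = 14.090000
t2 = 4.700000 − 14.090000·(4.700000 − 2.000000) / (14.090000 − (-4.000000)) = 4.700000 − (38.043000)/(18.090000) = 2.597015
g(2.597015) = -1.255513
t3 = 2.597015 − (-1.255513)·(2.597015 − 4.700000) / (-1.255513 − 14.090000) = 2.597015 − (2.640326)/(-15.345513) = 2.769073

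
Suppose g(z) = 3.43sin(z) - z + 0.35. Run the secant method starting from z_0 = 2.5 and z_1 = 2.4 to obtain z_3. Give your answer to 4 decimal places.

g(2.5) = -0.097241, g(2.4) = 0.266839
z_2 = 2.400000 − 0.266839·(2.400000 − 2.500000) / (0.266839 − (-0.097241)) = 2.400000 − (-0.026684)/(0.364079) = 2.473291
g(2.473291) = 0.002120
z_3 = 2.473291 − 0.002120·(2.473291 − 2.400000) / (0.002120 − 0.266839) = 2.473291 − (0.000155)/(-0.264718) = 2.473878

2.4739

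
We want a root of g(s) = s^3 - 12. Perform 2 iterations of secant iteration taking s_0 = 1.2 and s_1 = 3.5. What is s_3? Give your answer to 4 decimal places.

g(1.2) = -10.272000, g(3.5) = 30.875000
s_2 = 3.500000 − 30.875000·(3.500000 − 1.200000) / (30.875000 − (-10.272000)) = 3.500000 − (71.012500)/(41.147000) = 1.774176
g(1.774176) = -6.415430
s_3 = 1.774176 − (-6.415430)·(1.774176 − 3.500000) / (-6.415430 − 30.875000) = 1.774176 − (11.071906)/(-37.290430) = 2.071086

2.0711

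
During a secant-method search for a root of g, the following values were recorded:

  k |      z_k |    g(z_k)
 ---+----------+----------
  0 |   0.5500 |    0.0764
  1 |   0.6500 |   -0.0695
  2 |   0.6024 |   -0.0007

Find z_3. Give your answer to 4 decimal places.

z_3 = 0.6024 − (-0.0007)·(0.6024 − 0.6500) / (-0.0007 − (-0.0695))
   = 0.6024 − (0.000033)/(0.068800) = 0.601916

0.6019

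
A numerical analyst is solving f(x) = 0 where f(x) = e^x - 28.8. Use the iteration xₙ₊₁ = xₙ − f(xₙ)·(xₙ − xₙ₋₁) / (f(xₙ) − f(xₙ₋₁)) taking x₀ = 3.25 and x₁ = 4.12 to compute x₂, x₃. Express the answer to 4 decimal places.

f(3.25) = -3.009660, f(4.12) = 32.759242
x₂ = 4.120000 − 32.759242·(4.120000 − 3.250000) / (32.759242 − (-3.009660)) = 4.120000 − (28.500541)/(35.768902) = 3.323203
f(3.323203) = -1.050901
x₃ = 3.323203 − (-1.050901)·(3.323203 − 4.120000) / (-1.050901 − 32.759242) = 3.323203 − (0.837354)/(-33.810143) = 3.347970

3.3232, 3.3480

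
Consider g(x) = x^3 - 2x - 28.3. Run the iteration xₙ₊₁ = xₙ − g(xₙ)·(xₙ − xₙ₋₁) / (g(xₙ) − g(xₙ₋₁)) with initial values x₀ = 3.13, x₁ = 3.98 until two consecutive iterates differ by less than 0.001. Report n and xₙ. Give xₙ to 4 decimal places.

n = 5, xₙ = 3.2658

g(3.13) = -3.895703, g(3.98) = 26.784792
x₂ = 3.980000 − 26.784792·(0.850000)/(30.680495) = 3.237930;  |Δ| = 0.742070
g(3.237930) = -0.828783
x₃ = 3.237930 − (-0.828783)·(-0.742070)/(-27.613575) = 3.260202;  |Δ| = 0.022272
g(3.260202) = -0.167980
x₄ = 3.260202 − (-0.167980)·(0.022272)/(0.660803) = 3.265864;  |Δ| = 0.005662
g(3.265864) = 0.001544
x₅ = 3.265864 − 0.001544·(0.005662)/(0.169524) = 3.265812;  |Δ| = 0.000052
|x₅ − x₄| = 0.000052 < 0.001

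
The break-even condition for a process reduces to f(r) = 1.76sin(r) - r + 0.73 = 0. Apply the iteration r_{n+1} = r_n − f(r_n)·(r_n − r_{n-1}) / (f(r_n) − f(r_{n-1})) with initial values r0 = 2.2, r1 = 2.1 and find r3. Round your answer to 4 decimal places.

2.1767

f(2.2) = -0.047046, f(2.1) = 0.149248
r2 = 2.100000 − 0.149248·(2.100000 − 2.200000) / (0.149248 − (-0.047046)) = 2.100000 − (-0.014925)/(0.196295) = 2.176033
f(2.176033) = 0.001334
r3 = 2.176033 − 0.001334·(2.176033 − 2.100000) / (0.001334 − 0.149248) = 2.176033 − (0.000101)/(-0.147914) = 2.176719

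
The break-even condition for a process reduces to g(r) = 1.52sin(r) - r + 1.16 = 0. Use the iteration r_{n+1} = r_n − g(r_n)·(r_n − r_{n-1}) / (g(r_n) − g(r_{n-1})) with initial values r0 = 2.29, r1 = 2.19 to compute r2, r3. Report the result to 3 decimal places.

g(2.29) = 0.01354, g(2.19) = 0.20780
r2 = 2.19000 − 0.20780·(2.19000 − 2.29000) / (0.20780 − 0.01354) = 2.19000 − (-0.02078)/(0.19426) = 2.29697
g(2.29697) = -0.00044
r3 = 2.29697 − (-0.00044)·(2.29697 − 2.19000) / (-0.00044 − 0.20780) = 2.29697 − (-0.00005)/(-0.20824) = 2.29675

2.297, 2.297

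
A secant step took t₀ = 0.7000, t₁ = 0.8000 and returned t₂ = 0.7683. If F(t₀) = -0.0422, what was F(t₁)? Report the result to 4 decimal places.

The secant line through (0.7000, -0.0422) and (0.8000, F(t₁)) crosses zero at t₂ = 0.7683.
So (0.7000, -0.0422), (0.8000, F(t₁)), (0.7683, 0) are collinear:
F(t₁) = -0.0422 · (0.8000 − 0.7683) / (0.7000 − 0.7683) = -0.0422 · (0.031700)/(-0.068300) = 0.019586

0.0196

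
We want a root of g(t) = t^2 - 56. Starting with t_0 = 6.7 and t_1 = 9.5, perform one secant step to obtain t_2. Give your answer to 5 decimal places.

g(6.7) = -11.1100000, g(9.5) = 34.2500000
t_2 = 9.5000000 − 34.2500000·(9.5000000 − 6.7000000) / (34.2500000 − (-11.1100000)) = 9.5000000 − (95.9000000)/(45.3600000) = 7.3858025

7.38580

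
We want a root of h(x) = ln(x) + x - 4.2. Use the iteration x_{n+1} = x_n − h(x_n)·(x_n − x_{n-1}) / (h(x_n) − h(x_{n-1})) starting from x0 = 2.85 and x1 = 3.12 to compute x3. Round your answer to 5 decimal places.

3.07628

h(2.85) = -0.3026810, h(3.12) = 0.0578330
x2 = 3.1200000 − 0.0578330·(3.1200000 − 2.8500000) / (0.0578330 − (-0.3026810)) = 3.1200000 − (0.0156149)/(0.3605140) = 3.0766871
h(3.0766871) = 0.0005405
x3 = 3.0766871 − 0.0005405·(3.0766871 − 3.1200000) / (0.0005405 − 0.0578330) = 3.0766871 − (-0.0000234)/(-0.0572925) = 3.0762785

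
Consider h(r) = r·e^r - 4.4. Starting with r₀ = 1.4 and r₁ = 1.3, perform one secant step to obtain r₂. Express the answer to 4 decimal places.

1.2592

h(1.4) = 1.277280, h(1.3) = 0.370086
r₂ = 1.300000 − 0.370086·(1.300000 − 1.400000) / (0.370086 − 1.277280) = 1.300000 − (-0.037009)/(-0.907194) = 1.259205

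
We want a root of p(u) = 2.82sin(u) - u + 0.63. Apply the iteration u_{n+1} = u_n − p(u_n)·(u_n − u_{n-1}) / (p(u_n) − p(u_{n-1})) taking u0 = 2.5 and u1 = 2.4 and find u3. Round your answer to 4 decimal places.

2.4432

p(2.5) = -0.182309, p(2.4) = 0.134806
u2 = 2.400000 − 0.134806·(2.400000 − 2.500000) / (0.134806 − (-0.182309)) = 2.400000 − (-0.013481)/(0.317115) = 2.442510
p(2.442510) = 0.002204
u3 = 2.442510 − 0.002204·(2.442510 − 2.400000) / (0.002204 − 0.134806) = 2.442510 − (0.000094)/(-0.132602) = 2.443217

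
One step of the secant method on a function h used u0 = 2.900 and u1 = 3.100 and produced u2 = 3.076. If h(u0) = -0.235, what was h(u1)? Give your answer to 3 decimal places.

0.032

The secant line through (2.900, -0.235) and (3.100, h(u1)) crosses zero at u2 = 3.076.
So (2.900, -0.235), (3.100, h(u1)), (3.076, 0) are collinear:
h(u1) = -0.235 · (3.100 − 3.076) / (2.900 − 3.076) = -0.235 · (0.02400)/(-0.17600) = 0.03205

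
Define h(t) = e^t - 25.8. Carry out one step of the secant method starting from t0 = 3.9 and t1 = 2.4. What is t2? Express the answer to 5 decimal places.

2.97753

h(3.9) = 23.6024491, h(2.4) = -14.7768236
t2 = 2.4000000 − (-14.7768236)·(2.4000000 − 3.9000000) / (-14.7768236 − 23.6024491) = 2.4000000 − (22.1652354)/(-38.3792727) = 2.9775314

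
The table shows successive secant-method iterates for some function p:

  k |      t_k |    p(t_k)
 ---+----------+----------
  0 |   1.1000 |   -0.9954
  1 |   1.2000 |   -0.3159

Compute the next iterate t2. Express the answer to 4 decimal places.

t2 = 1.2000 − (-0.3159)·(1.2000 − 1.1000) / (-0.3159 − (-0.9954))
   = 1.2000 − (-0.031590)/(0.679500) = 1.246490

1.2465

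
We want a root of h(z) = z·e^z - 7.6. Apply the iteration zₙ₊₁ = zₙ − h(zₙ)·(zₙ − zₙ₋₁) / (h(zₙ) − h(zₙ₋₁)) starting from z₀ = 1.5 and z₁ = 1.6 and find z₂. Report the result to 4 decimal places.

h(1.5) = -0.877466, h(1.6) = 0.324852
z₂ = 1.600000 − 0.324852·(1.600000 − 1.500000) / (0.324852 − (-0.877466)) = 1.600000 − (0.032485)/(1.202318) = 1.572981

1.5730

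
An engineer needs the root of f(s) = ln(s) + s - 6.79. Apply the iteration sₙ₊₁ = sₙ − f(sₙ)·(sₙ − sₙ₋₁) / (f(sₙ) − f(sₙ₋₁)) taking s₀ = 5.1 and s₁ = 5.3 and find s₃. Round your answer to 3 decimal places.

f(5.1) = -0.06076, f(5.3) = 0.17771
s₂ = 5.30000 − 0.17771·(5.30000 − 5.10000) / (0.17771 − (-0.06076)) = 5.30000 − (0.03554)/(0.23847) = 5.15096
f(5.15096) = 0.00014
s₃ = 5.15096 − 0.00014·(5.15096 − 5.30000) / (0.00014 − 0.17771) = 5.15096 − (-0.00002)/(-0.17757) = 5.15084

5.151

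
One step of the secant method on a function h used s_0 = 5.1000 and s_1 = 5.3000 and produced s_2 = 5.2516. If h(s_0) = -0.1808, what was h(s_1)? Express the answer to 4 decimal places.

The secant line through (5.1000, -0.1808) and (5.3000, h(s_1)) crosses zero at s_2 = 5.2516.
So (5.1000, -0.1808), (5.3000, h(s_1)), (5.2516, 0) are collinear:
h(s_1) = -0.1808 · (5.3000 − 5.2516) / (5.1000 − 5.2516) = -0.1808 · (0.048400)/(-0.151600) = 0.057722

0.0577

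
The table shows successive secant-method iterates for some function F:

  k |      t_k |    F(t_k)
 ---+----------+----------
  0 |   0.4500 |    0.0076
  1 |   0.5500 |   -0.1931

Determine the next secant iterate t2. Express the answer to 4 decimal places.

0.4538

t2 = 0.5500 − (-0.1931)·(0.5500 − 0.4500) / (-0.1931 − 0.0076)
   = 0.5500 − (-0.019310)/(-0.200700) = 0.453787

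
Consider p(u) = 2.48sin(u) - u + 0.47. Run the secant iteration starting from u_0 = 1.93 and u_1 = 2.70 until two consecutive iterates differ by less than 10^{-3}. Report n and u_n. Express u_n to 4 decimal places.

p(1.93) = 0.861719, p(2.70) = -1.170098
u_2 = 2.700000 − (-1.170098)·(0.770000)/(-2.031817) = 2.256567;  |Δ| = 0.443433
p(2.256567) = 0.132783
u_3 = 2.256567 − 0.132783·(-0.443433)/(1.302881) = 2.301759;  |Δ| = 0.045193
p(2.301759) = 0.014680
u_4 = 2.301759 − 0.014680·(0.045193)/(-0.118103) = 2.307377;  |Δ| = 0.005617
p(2.307377) = -0.000267
u_5 = 2.307377 − (-0.000267)·(0.005617)/(-0.014947) = 2.307276;  |Δ| = 0.000100
|u_5 − u_4| = 0.000100 < 10^{-3}

n = 5, u_n = 2.3073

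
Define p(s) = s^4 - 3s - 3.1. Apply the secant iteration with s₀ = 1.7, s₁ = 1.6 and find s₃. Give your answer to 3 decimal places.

p(1.7) = 0.15210, p(1.6) = -1.34640
s₂ = 1.60000 − (-1.34640)·(1.60000 − 1.70000) / (-1.34640 − 0.15210) = 1.60000 − (0.13464)/(-1.49850) = 1.68985
p(1.68985) = -0.01514
s₃ = 1.68985 − (-0.01514)·(1.68985 − 1.60000) / (-0.01514 − (-1.34640)) = 1.68985 − (-0.00136)/(1.33126) = 1.69087

1.691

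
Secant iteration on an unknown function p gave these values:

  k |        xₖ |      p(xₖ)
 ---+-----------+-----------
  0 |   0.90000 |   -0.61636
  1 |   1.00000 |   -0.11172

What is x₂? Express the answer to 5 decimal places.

x₂ = 1.00000 − (-0.11172)·(1.00000 − 0.90000) / (-0.11172 − (-0.61636))
   = 1.00000 − (-0.0111720)/(0.5046400) = 1.0221386

1.02214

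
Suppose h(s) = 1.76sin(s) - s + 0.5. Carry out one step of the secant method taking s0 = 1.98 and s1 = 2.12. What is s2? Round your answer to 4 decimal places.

h(1.98) = 0.134691, h(2.12) = -0.118825
s2 = 2.120000 − (-0.118825)·(2.120000 − 1.980000) / (-0.118825 − 0.134691) = 2.120000 − (-0.016635)/(-0.253516) = 2.054381

2.0544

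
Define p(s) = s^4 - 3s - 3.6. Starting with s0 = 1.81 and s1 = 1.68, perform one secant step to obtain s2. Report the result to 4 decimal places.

1.7169

p(1.81) = 1.702831, p(1.68) = -0.674058
s2 = 1.680000 − (-0.674058)·(1.680000 − 1.810000) / (-0.674058 − 1.702831) = 1.680000 − (0.087628)/(-2.376889) = 1.716866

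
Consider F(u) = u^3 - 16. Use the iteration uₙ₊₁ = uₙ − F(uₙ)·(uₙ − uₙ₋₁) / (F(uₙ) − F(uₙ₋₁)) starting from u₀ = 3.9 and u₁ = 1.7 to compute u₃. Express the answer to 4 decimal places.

F(3.9) = 43.319000, F(1.7) = -11.087000
u₂ = 1.700000 − (-11.087000)·(1.700000 − 3.900000) / (-11.087000 − 43.319000) = 1.700000 − (24.391400)/(-54.406000) = 2.148322
F(2.148322) = -6.084878
u₃ = 2.148322 − (-6.084878)·(2.148322 − 1.700000) / (-6.084878 − (-11.087000)) = 2.148322 − (-2.727984)/(5.002122) = 2.693687

2.6937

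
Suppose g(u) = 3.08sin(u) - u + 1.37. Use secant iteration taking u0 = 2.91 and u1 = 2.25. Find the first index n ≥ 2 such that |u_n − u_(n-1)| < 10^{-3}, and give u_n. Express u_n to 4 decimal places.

g(2.91) = -0.833054, g(2.25) = 1.516465
u2 = 2.250000 − 1.516465·(-0.660000)/(2.349519) = 2.675988;  |Δ| = 0.425988
g(2.675988) = 0.076818
u3 = 2.675988 − 0.076818·(0.425988)/(-1.439647) = 2.698718;  |Δ| = 0.022730
g(2.698718) = -0.008821
u4 = 2.698718 − (-0.008821)·(0.022730)/(-0.085639) = 2.696377;  |Δ| = 0.002341
g(2.696377) = 0.000032
u5 = 2.696377 − 0.000032·(-0.002341)/(0.008853) = 2.696386;  |Δ| = 0.000008
|u5 − u4| = 0.000008 < 10^{-3}

n = 5, u_n = 2.6964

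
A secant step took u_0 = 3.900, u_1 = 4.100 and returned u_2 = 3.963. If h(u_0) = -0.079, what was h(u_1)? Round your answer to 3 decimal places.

The secant line through (3.900, -0.079) and (4.100, h(u_1)) crosses zero at u_2 = 3.963.
So (3.900, -0.079), (4.100, h(u_1)), (3.963, 0) are collinear:
h(u_1) = -0.079 · (4.100 − 3.963) / (3.900 − 3.963) = -0.079 · (0.13700)/(-0.06300) = 0.17179

0.172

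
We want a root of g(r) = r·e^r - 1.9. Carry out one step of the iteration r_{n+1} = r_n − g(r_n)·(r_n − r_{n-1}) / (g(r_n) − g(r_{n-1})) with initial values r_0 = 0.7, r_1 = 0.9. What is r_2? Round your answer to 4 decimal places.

g(0.7) = -0.490373, g(0.9) = 0.313643
r_2 = 0.900000 − 0.313643·(0.900000 − 0.700000) / (0.313643 − (-0.490373)) = 0.900000 − (0.062729)/(0.804016) = 0.821981

0.8220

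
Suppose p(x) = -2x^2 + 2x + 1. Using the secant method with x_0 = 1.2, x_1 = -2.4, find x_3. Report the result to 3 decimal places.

0.904

p(1.2) = 0.52000, p(-2.4) = -15.32000
x_2 = -2.40000 − (-15.32000)·(-2.40000 − 1.20000) / (-15.32000 − 0.52000) = -2.40000 − (55.15200)/(-15.84000) = 1.08182
p(1.08182) = 0.82298
x_3 = 1.08182 − 0.82298·(1.08182 − (-2.40000)) / (0.82298 − (-15.32000)) = 1.08182 − (2.86545)/(16.14298) = 0.90431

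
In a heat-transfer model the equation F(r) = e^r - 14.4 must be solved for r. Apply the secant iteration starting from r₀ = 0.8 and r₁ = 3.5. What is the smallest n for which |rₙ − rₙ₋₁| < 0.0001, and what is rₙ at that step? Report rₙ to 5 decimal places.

F(0.8) = -12.1744591, F(3.5) = 18.7154520
r₂ = 3.5000000 − 18.7154520·(2.7000000)/(30.8899110) = 1.8641351;  |Δ| = 1.6358649
F(1.8641351) = -7.9496452
r₃ = 1.8641351 − (-7.9496452)·(-1.6358649)/(-26.6650972) = 2.3518343;  |Δ| = 0.4876992
F(2.3518343) = -3.8951791
r₄ = 2.3518343 − (-3.8951791)·(0.4876992)/(4.0544661) = 2.8203733;  |Δ| = 0.4685390
F(2.8203733) = 2.3831146
r₅ = 2.8203733 − 2.3831146·(0.4685390)/(6.2782937) = 2.6425253;  |Δ| = 0.1778480
F(2.6425253) = -0.3513646
r₆ = 2.6425253 − (-0.3513646)·(-0.1778480)/(-2.7344791) = 2.6653777;  |Δ| = 0.0228524
F(2.6653777) = -0.0266227
r₇ = 2.6653777 − (-0.0266227)·(0.0228524)/(0.3247419) = 2.6672512;  |Δ| = 0.0018735
F(2.6672512) = 0.0003306
r₈ = 2.6672512 − 0.0003306·(0.0018735)/(0.0269533) = 2.6672282;  |Δ| = 0.0000230
|r₈ − r₇| = 0.0000230 < 0.0001

n = 8, rₙ = 2.66723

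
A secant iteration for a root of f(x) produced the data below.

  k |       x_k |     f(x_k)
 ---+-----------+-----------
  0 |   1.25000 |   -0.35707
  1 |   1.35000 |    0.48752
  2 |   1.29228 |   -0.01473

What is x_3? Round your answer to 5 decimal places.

x_3 = 1.29228 − (-0.01473)·(1.29228 − 1.35000) / (-0.01473 − 0.48752)
   = 1.29228 − (0.0008502)/(-0.5022500) = 1.2939728

1.29397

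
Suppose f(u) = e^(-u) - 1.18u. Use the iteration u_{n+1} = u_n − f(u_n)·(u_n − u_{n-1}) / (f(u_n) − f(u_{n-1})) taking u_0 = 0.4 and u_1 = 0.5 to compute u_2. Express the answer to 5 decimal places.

0.50909

f(0.4) = 0.1983200, f(0.5) = 0.0165307
u_2 = 0.5000000 − 0.0165307·(0.5000000 − 0.4000000) / (0.0165307 − 0.1983200) = 0.5000000 − (0.0016531)/(-0.1817894) = 0.5090933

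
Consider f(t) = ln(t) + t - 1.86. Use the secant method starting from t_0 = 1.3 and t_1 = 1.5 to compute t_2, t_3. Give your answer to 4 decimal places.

1.4735, 1.4728

f(1.3) = -0.297636, f(1.5) = 0.045465
t_2 = 1.500000 − 0.045465·(1.500000 − 1.300000) / (0.045465 − (-0.297636)) = 1.500000 − (0.009093)/(0.343101) = 1.473498
f(1.473498) = 0.001136
t_3 = 1.473498 − 0.001136·(1.473498 − 1.500000) / (0.001136 − 0.045465) = 1.473498 − (-0.000030)/(-0.044329) = 1.472818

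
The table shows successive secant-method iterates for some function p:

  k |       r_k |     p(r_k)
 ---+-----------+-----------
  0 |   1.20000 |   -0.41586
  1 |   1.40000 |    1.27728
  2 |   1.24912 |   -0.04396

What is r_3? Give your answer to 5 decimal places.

1.25414

r_3 = 1.24912 − (-0.04396)·(1.24912 − 1.40000) / (-0.04396 − 1.27728)
   = 1.24912 − (0.0066327)/(-1.3212400) = 1.2541400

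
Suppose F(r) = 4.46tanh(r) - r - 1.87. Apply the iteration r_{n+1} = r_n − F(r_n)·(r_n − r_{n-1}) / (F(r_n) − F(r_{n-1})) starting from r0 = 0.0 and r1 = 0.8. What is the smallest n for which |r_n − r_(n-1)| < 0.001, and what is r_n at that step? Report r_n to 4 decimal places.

F(0.0) = -1.870000, F(0.8) = 0.291604
r2 = 0.800000 − 0.291604·(0.800000)/(2.161604) = 0.692079;  |Δ| = 0.107921
F(0.692079) = 0.110869
r3 = 0.692079 − 0.110869·(-0.107921)/(-0.180735) = 0.625876;  |Δ| = 0.066203
F(0.625876) = -0.019658
r4 = 0.625876 − (-0.019658)·(-0.066203)/(-0.130527) = 0.635846;  |Δ| = 0.009970
F(0.635846) = 0.000962
r5 = 0.635846 − 0.000962·(0.009970)/(0.020620) = 0.635381;  |Δ| = 0.000465
|r5 − r4| = 0.000465 < 0.001

n = 5, r_n = 0.6354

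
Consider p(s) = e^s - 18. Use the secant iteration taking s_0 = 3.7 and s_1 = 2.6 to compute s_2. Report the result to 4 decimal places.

2.7849

p(3.7) = 22.447304, p(2.6) = -4.536262
s_2 = 2.600000 − (-4.536262)·(2.600000 − 3.700000) / (-4.536262 − 22.447304) = 2.600000 − (4.989888)/(-26.983566) = 2.784923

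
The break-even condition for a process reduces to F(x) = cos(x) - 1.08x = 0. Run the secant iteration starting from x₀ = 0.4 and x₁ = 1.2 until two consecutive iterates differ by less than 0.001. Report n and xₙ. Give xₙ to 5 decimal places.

F(0.4) = 0.4890610, F(1.2) = -0.9336422
x₂ = 1.2000000 − (-0.9336422)·(0.8000000)/(-1.4227032) = 0.6750038;  |Δ| = 0.5249962
F(0.6750038) = 0.0517005
x₃ = 0.6750038 − 0.0517005·(-0.5249962)/(0.9853427) = 0.7025501;  |Δ| = 0.0275463
F(0.7025501) = 0.0044428
x₄ = 0.7025501 − 0.0044428·(0.0275463)/(-0.0472577) = 0.7051398;  |Δ| = 0.0025897
F(0.7051398) = -0.0000300
x₅ = 0.7051398 − (-0.0000300)·(0.0025897)/(-0.0044728) = 0.7051224;  |Δ| = 0.0000174
|x₅ − x₄| = 0.0000174 < 0.001

n = 5, xₙ = 0.70512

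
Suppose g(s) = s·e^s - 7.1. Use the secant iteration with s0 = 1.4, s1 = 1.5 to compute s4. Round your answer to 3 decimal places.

g(1.4) = -1.42272, g(1.5) = -0.37747
s2 = 1.50000 − (-0.37747)·(1.50000 − 1.40000) / (-0.37747 − (-1.42272)) = 1.50000 − (-0.03775)/(1.04525) = 1.53611
g(1.53611) = 0.03753
s3 = 1.53611 − 0.03753·(1.53611 − 1.50000) / (0.03753 − (-0.37747)) = 1.53611 − (0.00136)/(0.41500) = 1.53285
g(1.53285) = -0.00087
s4 = 1.53285 − (-0.00087)·(1.53285 − 1.53611) / (-0.00087 − 0.03753) = 1.53285 − (0.00000)/(-0.03840) = 1.53292

1.533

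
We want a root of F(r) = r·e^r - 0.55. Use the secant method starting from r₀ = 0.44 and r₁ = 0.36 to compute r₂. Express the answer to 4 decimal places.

F(0.44) = 0.133191, F(0.36) = -0.034001
r₂ = 0.360000 − (-0.034001)·(0.360000 − 0.440000) / (-0.034001 − 0.133191) = 0.360000 − (0.002720)/(-0.167193) = 0.376269

0.3763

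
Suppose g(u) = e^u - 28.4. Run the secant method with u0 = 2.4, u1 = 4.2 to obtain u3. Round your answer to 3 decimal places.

g(2.4) = -17.37682, g(4.2) = 38.28633
u2 = 4.20000 − 38.28633·(4.20000 − 2.40000) / (38.28633 − (-17.37682)) = 4.20000 − (68.91540)/(55.66315) = 2.96192
g(2.96192) = -9.06493
u3 = 2.96192 − (-9.06493)·(2.96192 − 4.20000) / (-9.06493 − 38.28633) = 2.96192 − (11.22310)/(-47.35126) = 3.19894

3.199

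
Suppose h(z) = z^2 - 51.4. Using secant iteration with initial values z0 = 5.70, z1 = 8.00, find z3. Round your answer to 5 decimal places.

7.16447

h(5.70) = -18.9100000, h(8.00) = 12.6000000
z2 = 8.0000000 − 12.6000000·(8.0000000 − 5.7000000) / (12.6000000 − (-18.9100000)) = 8.0000000 − (28.9800000)/(31.5100000) = 7.0802920
h(7.0802920) = -1.2694656
z3 = 7.0802920 − (-1.2694656)·(7.0802920 − 8.0000000) / (-1.2694656 − 12.6000000) = 7.0802920 − (1.1675377)/(-13.8694656) = 7.1644724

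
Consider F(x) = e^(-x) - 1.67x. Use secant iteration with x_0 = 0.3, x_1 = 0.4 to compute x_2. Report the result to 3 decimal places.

0.401

F(0.3) = 0.23982, F(0.4) = 0.00232
x_2 = 0.40000 − 0.00232·(0.40000 − 0.30000) / (0.00232 − 0.23982) = 0.40000 − (0.00023)/(-0.23750) = 0.40098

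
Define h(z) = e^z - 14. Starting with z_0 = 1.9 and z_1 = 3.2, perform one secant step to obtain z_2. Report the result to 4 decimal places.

h(1.9) = -7.314106, h(3.2) = 10.532530
z_2 = 3.200000 − 10.532530·(3.200000 − 1.900000) / (10.532530 − (-7.314106)) = 3.200000 − (13.692289)/(17.846636) = 2.432780

2.4328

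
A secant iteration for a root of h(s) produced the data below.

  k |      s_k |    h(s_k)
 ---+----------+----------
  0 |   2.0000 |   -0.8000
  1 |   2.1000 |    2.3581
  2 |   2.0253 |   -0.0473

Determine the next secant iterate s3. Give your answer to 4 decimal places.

s3 = 2.0253 − (-0.0473)·(2.0253 − 2.1000) / (-0.0473 − 2.3581)
   = 2.0253 − (0.003533)/(-2.405400) = 2.026769

2.0268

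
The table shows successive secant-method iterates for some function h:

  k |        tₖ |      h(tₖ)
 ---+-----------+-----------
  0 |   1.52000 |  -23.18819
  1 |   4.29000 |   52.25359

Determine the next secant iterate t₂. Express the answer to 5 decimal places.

t₂ = 4.29000 − 52.25359·(4.29000 − 1.52000) / (52.25359 − (-23.18819))
   = 4.29000 − (144.7424443)/(75.4417800) = 2.3714021

2.37140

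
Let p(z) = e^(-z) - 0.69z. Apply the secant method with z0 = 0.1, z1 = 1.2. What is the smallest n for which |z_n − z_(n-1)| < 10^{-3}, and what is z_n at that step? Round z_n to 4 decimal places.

p(0.1) = 0.835837, p(1.2) = -0.526806
z2 = 1.200000 − (-0.526806)·(1.100000)/(-1.362643) = 0.774734;  |Δ| = 0.425266
p(0.774734) = -0.073740
z3 = 0.774734 − (-0.073740)·(-0.425266)/(0.453066) = 0.705519;  |Δ| = 0.069215
p(0.705519) = 0.007045
z4 = 0.705519 − 0.007045·(-0.069215)/(0.080784) = 0.711554;  |Δ| = 0.006036
p(0.711554) = -0.000092
z5 = 0.711554 − (-0.000092)·(0.006036)/(-0.007136) = 0.711477;  |Δ| = 0.000078
|z5 − z4| = 0.000078 < 10^{-3}

n = 5, z_n = 0.7115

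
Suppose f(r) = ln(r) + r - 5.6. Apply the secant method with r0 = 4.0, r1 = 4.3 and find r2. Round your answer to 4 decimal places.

f(4.0) = -0.213706, f(4.3) = 0.158615
r2 = 4.300000 − 0.158615·(4.300000 − 4.000000) / (0.158615 − (-0.213706)) = 4.300000 − (0.047585)/(0.372321) = 4.172195

4.1722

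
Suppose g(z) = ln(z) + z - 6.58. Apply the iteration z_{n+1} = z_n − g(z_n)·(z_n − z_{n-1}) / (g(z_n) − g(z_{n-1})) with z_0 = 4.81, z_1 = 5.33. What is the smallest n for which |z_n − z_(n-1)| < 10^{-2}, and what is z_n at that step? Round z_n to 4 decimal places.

g(4.81) = -0.199303, g(5.33) = 0.423351
z_2 = 5.330000 − 0.423351·(0.520000)/(0.622654) = 4.976445;  |Δ| = 0.353555
g(4.976445) = 0.001160
z_3 = 4.976445 − 0.001160·(-0.353555)/(-0.422191) = 4.975473;  |Δ| = 0.000972
|z_3 − z_2| = 0.000972 < 10^{-2}

n = 3, z_n = 4.9755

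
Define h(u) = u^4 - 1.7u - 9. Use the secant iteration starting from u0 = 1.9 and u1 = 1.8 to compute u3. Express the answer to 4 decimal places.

1.8681

h(1.9) = 0.802100, h(1.8) = -1.562400
u2 = 1.800000 − (-1.562400)·(1.800000 − 1.900000) / (-1.562400 − 0.802100) = 1.800000 − (0.156240)/(-2.364500) = 1.866077
h(1.866077) = -0.046302
u3 = 1.866077 − (-0.046302)·(1.866077 − 1.800000) / (-0.046302 − (-1.562400)) = 1.866077 − (-0.003060)/(1.516098) = 1.868095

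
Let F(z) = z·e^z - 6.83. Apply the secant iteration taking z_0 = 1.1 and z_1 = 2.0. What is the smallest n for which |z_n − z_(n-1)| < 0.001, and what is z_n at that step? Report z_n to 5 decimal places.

F(1.1) = -3.5254174, F(2.0) = 7.9481122
z_2 = 2.0000000 − 7.9481122·(0.9000000)/(11.4735296) = 1.3765388;  |Δ| = 0.6234612
F(1.3765388) = -1.3772997
z_3 = 1.3765388 − (-1.3772997)·(-0.6234612)/(-9.3254118) = 1.4686197;  |Δ| = 0.0920810
F(1.4686197) = -0.4514377
z_4 = 1.4686197 − (-0.4514377)·(0.0920810)/(0.9258619) = 1.5135172;  |Δ| = 0.0448974
F(1.5135172) = 0.0454242
z_5 = 1.5135172 − 0.0454242·(0.0448974)/(0.4968619) = 1.5094125;  |Δ| = 0.0041046
F(1.5094125) = -0.0013086
z_6 = 1.5094125 − (-0.0013086)·(-0.0041046)/(-0.0467328) = 1.5095275;  |Δ| = 0.0001149
|z_6 − z_5| = 0.0001149 < 0.001

n = 6, z_n = 1.50953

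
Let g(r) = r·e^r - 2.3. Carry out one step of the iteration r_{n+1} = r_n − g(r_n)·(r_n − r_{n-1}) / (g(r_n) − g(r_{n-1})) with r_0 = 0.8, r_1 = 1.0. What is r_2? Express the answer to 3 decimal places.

g(0.8) = -0.51957, g(1.0) = 0.41828
r_2 = 1.00000 − 0.41828·(1.00000 − 0.80000) / (0.41828 − (-0.51957)) = 1.00000 − (0.08366)/(0.93785) = 0.91080

0.911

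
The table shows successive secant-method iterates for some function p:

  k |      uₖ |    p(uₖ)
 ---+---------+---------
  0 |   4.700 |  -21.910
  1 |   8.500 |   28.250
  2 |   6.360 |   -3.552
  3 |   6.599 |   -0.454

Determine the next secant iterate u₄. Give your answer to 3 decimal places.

u₄ = 6.599 − (-0.454)·(6.599 − 6.360) / (-0.454 − (-3.552))
   = 6.599 − (-0.10851)/(3.09800) = 6.63402

6.634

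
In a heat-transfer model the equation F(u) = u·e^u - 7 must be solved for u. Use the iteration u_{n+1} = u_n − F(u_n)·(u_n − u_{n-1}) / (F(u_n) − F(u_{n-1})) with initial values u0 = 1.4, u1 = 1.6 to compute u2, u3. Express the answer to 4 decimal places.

F(1.4) = -1.322720, F(1.6) = 0.924852
u2 = 1.600000 − 0.924852·(1.600000 − 1.400000) / (0.924852 − (-1.322720)) = 1.600000 − (0.184970)/(2.247572) = 1.517702
F(1.517702) = -0.076651
u3 = 1.517702 − (-0.076651)·(1.517702 − 1.600000) / (-0.076651 − 0.924852) = 1.517702 − (0.006308)/(-1.001503) = 1.524001

1.5177, 1.5240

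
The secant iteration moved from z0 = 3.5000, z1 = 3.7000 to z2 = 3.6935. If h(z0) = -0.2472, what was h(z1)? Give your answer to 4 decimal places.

0.0083

The secant line through (3.5000, -0.2472) and (3.7000, h(z1)) crosses zero at z2 = 3.6935.
So (3.5000, -0.2472), (3.7000, h(z1)), (3.6935, 0) are collinear:
h(z1) = -0.2472 · (3.7000 − 3.6935) / (3.5000 − 3.6935) = -0.2472 · (0.006500)/(-0.193500) = 0.008304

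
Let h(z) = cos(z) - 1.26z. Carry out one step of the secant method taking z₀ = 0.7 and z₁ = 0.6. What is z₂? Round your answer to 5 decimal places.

h(0.7) = -0.1171578, h(0.6) = 0.0693356
z₂ = 0.6000000 − 0.0693356·(0.6000000 − 0.7000000) / (0.0693356 − (-0.1171578)) = 0.6000000 − (-0.0069336)/(0.1864934) = 0.6371786

0.63718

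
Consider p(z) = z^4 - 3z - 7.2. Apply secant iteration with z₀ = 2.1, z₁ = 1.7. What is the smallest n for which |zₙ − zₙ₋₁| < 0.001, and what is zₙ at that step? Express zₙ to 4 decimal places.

n = 5, zₙ = 1.8946

p(2.1) = 5.948100, p(1.7) = -3.947900
z₂ = 1.700000 − (-3.947900)·(-0.400000)/(-9.896000) = 1.859576;  |Δ| = 0.159576
p(1.859576) = -0.820815
z₃ = 1.859576 − (-0.820815)·(0.159576)/(3.127085) = 1.901462;  |Δ| = 0.041886
p(1.901462) = 0.167869
z₄ = 1.901462 − 0.167869·(0.041886)/(0.988684) = 1.894350;  |Δ| = 0.007112
p(1.894350) = -0.005273
z₅ = 1.894350 − (-0.005273)·(-0.007112)/(-0.173142) = 1.894567;  |Δ| = 0.000217
|z₅ − z₄| = 0.000217 < 0.001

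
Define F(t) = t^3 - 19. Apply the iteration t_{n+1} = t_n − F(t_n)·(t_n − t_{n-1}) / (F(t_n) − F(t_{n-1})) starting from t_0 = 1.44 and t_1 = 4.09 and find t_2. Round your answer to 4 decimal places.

2.0886

F(1.44) = -16.014016, F(4.09) = 49.417929
t_2 = 4.090000 − 49.417929·(4.090000 − 1.440000) / (49.417929 − (-16.014016)) = 4.090000 − (130.957512)/(65.431945) = 2.088569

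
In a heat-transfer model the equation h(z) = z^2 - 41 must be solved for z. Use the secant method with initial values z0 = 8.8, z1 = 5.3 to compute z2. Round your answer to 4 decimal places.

6.2156

h(8.8) = 36.440000, h(5.3) = -12.910000
z2 = 5.300000 − (-12.910000)·(5.300000 − 8.800000) / (-12.910000 − 36.440000) = 5.300000 − (45.185000)/(-49.350000) = 6.215603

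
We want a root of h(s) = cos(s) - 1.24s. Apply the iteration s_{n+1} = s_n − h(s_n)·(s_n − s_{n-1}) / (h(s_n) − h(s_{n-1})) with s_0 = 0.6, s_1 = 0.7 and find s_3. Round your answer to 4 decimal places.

h(0.6) = 0.081336, h(0.7) = -0.103158
s_2 = 0.700000 − (-0.103158)·(0.700000 − 0.600000) / (-0.103158 − 0.081336) = 0.700000 − (-0.010316)/(-0.184493) = 0.644086
h(0.644086) = 0.000982
s_3 = 0.644086 − 0.000982·(0.644086 − 0.700000) / (0.000982 − (-0.103158)) = 0.644086 − (-0.000055)/(0.104140) = 0.644613

0.6446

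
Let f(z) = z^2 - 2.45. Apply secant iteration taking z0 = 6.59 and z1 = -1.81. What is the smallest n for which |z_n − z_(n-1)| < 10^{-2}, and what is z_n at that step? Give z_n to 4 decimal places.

n = 5, z_n = -1.5653

f(6.59) = 40.978100, f(-1.81) = 0.826100
z2 = -1.810000 − 0.826100·(-8.400000)/(-40.152000) = -1.982824;  |Δ| = 0.172824
f(-1.982824) = 1.481592
z3 = -1.982824 − 1.481592·(-0.172824)/(0.655492) = -1.592194;  |Δ| = 0.390630
f(-1.592194) = 0.085082
z4 = -1.592194 − 0.085082·(0.390630)/(-1.396510) = -1.568395;  |Δ| = 0.023799
f(-1.568395) = 0.009863
z5 = -1.568395 − 0.009863·(0.023799)/(-0.075219) = -1.565274;  |Δ| = 0.003121
|z5 − z4| = 0.003121 < 10^{-2}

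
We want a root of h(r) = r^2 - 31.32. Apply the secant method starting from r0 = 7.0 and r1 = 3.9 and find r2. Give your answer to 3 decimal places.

h(7.0) = 17.68000, h(3.9) = -16.11000
r2 = 3.90000 − (-16.11000)·(3.90000 − 7.00000) / (-16.11000 − 17.68000) = 3.90000 − (49.94100)/(-33.79000) = 5.37798

5.378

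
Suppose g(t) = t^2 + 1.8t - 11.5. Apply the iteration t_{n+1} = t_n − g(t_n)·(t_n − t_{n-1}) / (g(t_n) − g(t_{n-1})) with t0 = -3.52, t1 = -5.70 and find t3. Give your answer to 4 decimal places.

g(-3.52) = -5.445600, g(-5.70) = 10.730000
t2 = -5.700000 − 10.730000·(-5.700000 − (-3.520000)) / (10.730000 − (-5.445600)) = -5.700000 − (-23.391400)/(16.175600) = -4.253908
g(-4.253908) = -1.061299
t3 = -4.253908 − (-1.061299)·(-4.253908 − (-5.700000)) / (-1.061299 − 10.730000) = -4.253908 − (-1.534735)/(-11.791299) = -4.384067

-4.3841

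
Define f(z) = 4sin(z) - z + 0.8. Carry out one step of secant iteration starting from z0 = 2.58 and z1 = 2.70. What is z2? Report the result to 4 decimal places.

f(2.58) = 0.350140, f(2.70) = -0.190480
z2 = 2.700000 − (-0.190480)·(2.700000 − 2.580000) / (-0.190480 − 0.350140) = 2.700000 − (-0.022858)/(-0.540620) = 2.657720

2.6577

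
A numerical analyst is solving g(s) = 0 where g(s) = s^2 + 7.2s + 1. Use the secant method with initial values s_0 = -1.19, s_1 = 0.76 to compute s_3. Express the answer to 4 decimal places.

g(-1.19) = -6.151900, g(0.76) = 7.049600
s_2 = 0.760000 − 7.049600·(0.760000 − (-1.190000)) / (7.049600 − (-6.151900)) = 0.760000 − (13.746720)/(13.201500) = -0.281300
g(-0.281300) = -0.946229
s_3 = -0.281300 − (-0.946229)·(-0.281300 − 0.760000) / (-0.946229 − 7.049600) = -0.281300 − (0.985308)/(-7.995829) = -0.158072

-0.1581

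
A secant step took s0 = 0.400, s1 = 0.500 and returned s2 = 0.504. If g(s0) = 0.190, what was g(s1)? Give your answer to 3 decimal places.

The secant line through (0.400, 0.190) and (0.500, g(s1)) crosses zero at s2 = 0.504.
So (0.400, 0.190), (0.500, g(s1)), (0.504, 0) are collinear:
g(s1) = 0.190 · (0.500 − 0.504) / (0.400 − 0.504) = 0.190 · (-0.00400)/(-0.10400) = 0.00731

0.007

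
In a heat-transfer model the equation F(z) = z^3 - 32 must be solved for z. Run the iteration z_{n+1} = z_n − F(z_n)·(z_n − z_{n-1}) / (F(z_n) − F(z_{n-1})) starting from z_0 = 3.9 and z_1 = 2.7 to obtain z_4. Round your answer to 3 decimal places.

F(3.9) = 27.31900, F(2.7) = -12.31700
z_2 = 2.70000 − (-12.31700)·(2.70000 − 3.90000) / (-12.31700 − 27.31900) = 2.70000 − (14.78040)/(-39.63600) = 3.07290
F(3.07290) = -2.98339
z_3 = 3.07290 − (-2.98339)·(3.07290 − 2.70000) / (-2.98339 − (-12.31700)) = 3.07290 − (-1.11251)/(9.33361) = 3.19210
F(3.19210) = 0.52585
z_4 = 3.19210 − 0.52585·(3.19210 − 3.07290) / (0.52585 − (-2.98339)) = 3.19210 − (0.06268)/(3.50923) = 3.17424

3.174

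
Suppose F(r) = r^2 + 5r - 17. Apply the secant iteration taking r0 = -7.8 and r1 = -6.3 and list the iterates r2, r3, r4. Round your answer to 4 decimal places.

-7.2681, -7.3282, -7.3218

F(-7.8) = 4.840000, F(-6.3) = -8.810000
r2 = -6.300000 − (-8.810000)·(-6.300000 − (-7.800000)) / (-8.810000 − 4.840000) = -6.300000 − (-13.215000)/(-13.650000) = -7.268132
F(-7.268132) = -0.514918
r3 = -7.268132 − (-0.514918)·(-7.268132 − (-6.300000)) / (-0.514918 − (-8.810000)) = -7.268132 − (0.498509)/(8.295082) = -7.328229
F(-7.328229) = 0.061793
r4 = -7.328229 − 0.061793·(-7.328229 − (-7.268132)) / (0.061793 − (-0.514918)) = -7.328229 − (-0.003714)/(0.576712) = -7.321790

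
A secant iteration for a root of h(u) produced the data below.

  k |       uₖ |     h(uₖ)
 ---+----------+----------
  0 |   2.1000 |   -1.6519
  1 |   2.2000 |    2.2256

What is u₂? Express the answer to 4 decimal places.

u₂ = 2.2000 − 2.2256·(2.2000 − 2.1000) / (2.2256 − (-1.6519))
   = 2.2000 − (0.222560)/(3.877500) = 2.142602

2.1426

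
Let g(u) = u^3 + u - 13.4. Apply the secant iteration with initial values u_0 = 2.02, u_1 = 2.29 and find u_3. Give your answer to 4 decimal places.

g(2.02) = -3.137592, g(2.29) = 0.898989
u_2 = 2.290000 − 0.898989·(2.290000 − 2.020000) / (0.898989 − (-3.137592)) = 2.290000 − (0.242727)/(4.036581) = 2.229868
g(2.229868) = -0.082532
u_3 = 2.229868 − (-0.082532)·(2.229868 − 2.290000) / (-0.082532 − 0.898989) = 2.229868 − (0.004963)/(-0.981521) = 2.234924

2.2349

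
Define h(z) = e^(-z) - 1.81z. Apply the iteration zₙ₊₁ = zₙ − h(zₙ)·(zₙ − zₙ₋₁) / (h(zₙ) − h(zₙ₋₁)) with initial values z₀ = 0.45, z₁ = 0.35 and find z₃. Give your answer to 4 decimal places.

h(0.45) = -0.176872, h(0.35) = 0.071188
z₂ = 0.350000 − 0.071188·(0.350000 − 0.450000) / (0.071188 − (-0.176872)) = 0.350000 − (-0.007119)/(0.248060) = 0.378698
h(0.378698) = -0.000691
z₃ = 0.378698 − (-0.000691)·(0.378698 − 0.350000) / (-0.000691 − 0.071188) = 0.378698 − (-0.000020)/(-0.071879) = 0.378422

0.3784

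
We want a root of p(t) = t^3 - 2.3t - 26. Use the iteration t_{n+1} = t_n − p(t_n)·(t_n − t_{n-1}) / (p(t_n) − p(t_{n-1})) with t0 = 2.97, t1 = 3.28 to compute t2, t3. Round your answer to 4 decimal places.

p(2.97) = -6.632927, p(3.28) = 1.743552
t2 = 3.280000 − 1.743552·(3.280000 − 2.970000) / (1.743552 − (-6.632927)) = 3.280000 − (0.540501)/(8.376479) = 3.215474
p(3.215474) = -0.149928
t3 = 3.215474 − (-0.149928)·(3.215474 − 3.280000) / (-0.149928 − 1.743552) = 3.215474 − (0.009674)/(-1.893480) = 3.220583

3.2155, 3.2206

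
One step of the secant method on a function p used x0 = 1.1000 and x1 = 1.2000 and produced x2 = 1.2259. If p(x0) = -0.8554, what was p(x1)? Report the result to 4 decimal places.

The secant line through (1.1000, -0.8554) and (1.2000, p(x1)) crosses zero at x2 = 1.2259.
So (1.1000, -0.8554), (1.2000, p(x1)), (1.2259, 0) are collinear:
p(x1) = -0.8554 · (1.2000 − 1.2259) / (1.1000 − 1.2259) = -0.8554 · (-0.025900)/(-0.125900) = -0.175972

-0.1760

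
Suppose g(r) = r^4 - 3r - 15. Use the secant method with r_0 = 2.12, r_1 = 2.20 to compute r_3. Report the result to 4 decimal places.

g(2.12) = -1.160369, g(2.20) = 1.825600
r_2 = 2.200000 − 1.825600·(2.200000 − 2.120000) / (1.825600 − (-1.160369)) = 2.200000 − (0.146048)/(2.985969) = 2.151089
g(2.151089) = -0.042452
r_3 = 2.151089 − (-0.042452)·(2.151089 − 2.200000) / (-0.042452 − 1.825600) = 2.151089 − (0.002076)/(-1.868052) = 2.152200

2.1522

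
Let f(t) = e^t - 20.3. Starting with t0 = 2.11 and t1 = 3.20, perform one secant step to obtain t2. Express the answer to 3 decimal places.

f(2.11) = -12.05176, f(3.20) = 4.23253
t2 = 3.20000 − 4.23253·(3.20000 − 2.11000) / (4.23253 − (-12.05176)) = 3.20000 − (4.61346)/(16.28429) = 2.91669

2.917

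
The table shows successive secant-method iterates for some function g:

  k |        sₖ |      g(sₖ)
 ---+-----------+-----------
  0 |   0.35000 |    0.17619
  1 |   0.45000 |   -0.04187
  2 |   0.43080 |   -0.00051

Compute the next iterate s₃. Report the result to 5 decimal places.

0.43056

s₃ = 0.43080 − (-0.00051)·(0.43080 − 0.45000) / (-0.00051 − (-0.04187))
   = 0.43080 − (0.0000098)/(0.0413600) = 0.4305632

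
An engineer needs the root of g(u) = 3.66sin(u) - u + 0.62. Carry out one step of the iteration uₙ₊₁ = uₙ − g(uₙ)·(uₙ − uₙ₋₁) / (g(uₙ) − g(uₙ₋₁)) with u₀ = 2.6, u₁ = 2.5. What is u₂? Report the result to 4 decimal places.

2.5769

g(2.6) = -0.093265, g(2.5) = 0.310408
u₂ = 2.500000 − 0.310408·(2.500000 − 2.600000) / (0.310408 − (-0.093265)) = 2.500000 − (-0.031041)/(0.403673) = 2.576896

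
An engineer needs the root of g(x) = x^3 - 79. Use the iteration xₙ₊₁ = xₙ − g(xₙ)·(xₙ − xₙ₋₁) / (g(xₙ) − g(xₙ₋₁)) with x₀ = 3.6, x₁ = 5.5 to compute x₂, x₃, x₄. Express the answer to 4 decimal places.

g(3.6) = -32.344000, g(5.5) = 87.375000
x₂ = 5.500000 − 87.375000·(5.500000 − 3.600000) / (87.375000 − (-32.344000)) = 5.500000 − (166.012500)/(119.719000) = 4.113315
g(4.113315) = -9.405324
x₃ = 4.113315 − (-9.405324)·(4.113315 − 5.500000) / (-9.405324 − 87.375000) = 4.113315 − (13.042218)/(-96.780324) = 4.248076
g(4.248076) = -2.338563
x₄ = 4.248076 − (-2.338563)·(4.248076 − 4.113315) / (-2.338563 − (-9.405324)) = 4.248076 − (-0.315147)/(7.066761) = 4.292672

4.1133, 4.2481, 4.2927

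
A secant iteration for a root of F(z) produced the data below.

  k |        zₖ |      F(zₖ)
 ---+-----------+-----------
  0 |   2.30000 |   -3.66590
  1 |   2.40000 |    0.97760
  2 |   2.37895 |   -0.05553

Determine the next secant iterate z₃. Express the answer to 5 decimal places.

z₃ = 2.37895 − (-0.05553)·(2.37895 − 2.40000) / (-0.05553 − 0.97760)
   = 2.37895 − (0.0011689)/(-1.0331300) = 2.3800814

2.38008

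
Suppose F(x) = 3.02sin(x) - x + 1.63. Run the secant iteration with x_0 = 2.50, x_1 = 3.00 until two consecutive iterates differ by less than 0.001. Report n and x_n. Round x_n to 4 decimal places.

n = 4, x_n = 2.7586

F(2.50) = 0.937386, F(3.00) = -0.943818
x_2 = 3.000000 − (-0.943818)·(0.500000)/(-1.881203) = 2.749145;  |Δ| = 0.250855
F(2.749145) = 0.035856
x_3 = 2.749145 − 0.035856·(-0.250855)/(0.979674) = 2.758327;  |Δ| = 0.009181
F(2.758327) = 0.001007
x_4 = 2.758327 − 0.001007·(0.009181)/(-0.034849) = 2.758592;  |Δ| = 0.000265
|x_4 − x_3| = 0.000265 < 0.001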